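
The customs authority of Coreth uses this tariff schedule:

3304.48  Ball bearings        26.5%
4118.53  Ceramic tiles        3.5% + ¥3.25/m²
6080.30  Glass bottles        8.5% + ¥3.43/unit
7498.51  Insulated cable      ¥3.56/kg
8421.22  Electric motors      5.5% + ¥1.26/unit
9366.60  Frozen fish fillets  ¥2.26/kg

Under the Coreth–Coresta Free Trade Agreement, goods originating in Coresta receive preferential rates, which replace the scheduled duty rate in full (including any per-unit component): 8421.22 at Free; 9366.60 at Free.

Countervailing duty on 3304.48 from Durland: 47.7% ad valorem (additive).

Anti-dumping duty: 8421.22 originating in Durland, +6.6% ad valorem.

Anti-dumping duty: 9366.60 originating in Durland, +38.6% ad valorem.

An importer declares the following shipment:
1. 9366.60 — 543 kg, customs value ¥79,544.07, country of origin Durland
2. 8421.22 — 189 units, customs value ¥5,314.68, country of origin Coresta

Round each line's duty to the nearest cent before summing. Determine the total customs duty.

Line 1 (9366.60, Durland, 543 kg, ¥79,544.07):
Base rate for 9366.60 is ¥2.26/kg.
9366.60 has an FTA preferential rate, but origin Durland is not Coresta; base rate stands.
Additional duty on 9366.60 from Durland: +38.6% ad valorem. Applied ad valorem rate = 38.6%.
Duty = ¥79,544.07 × 38.6% + 543 × ¥2.26 = ¥31,931.19.
Line 2 (8421.22, Coresta, 189 units, ¥5,314.68):
Base rate for 8421.22 is 5.5% + ¥1.26/unit.
Origin Coresta qualifies under the Coreth–Coresta agreement and 8421.22 is covered: preferential rate Free applies instead.
The additional-duty order on 8421.22 targets Durland, not Coresta; it does not apply.
Duty = ¥5,314.68 × 0% = ¥0.00.
Total = ¥31,931.19 + ¥0.00 = ¥31,931.19.

¥31,931.19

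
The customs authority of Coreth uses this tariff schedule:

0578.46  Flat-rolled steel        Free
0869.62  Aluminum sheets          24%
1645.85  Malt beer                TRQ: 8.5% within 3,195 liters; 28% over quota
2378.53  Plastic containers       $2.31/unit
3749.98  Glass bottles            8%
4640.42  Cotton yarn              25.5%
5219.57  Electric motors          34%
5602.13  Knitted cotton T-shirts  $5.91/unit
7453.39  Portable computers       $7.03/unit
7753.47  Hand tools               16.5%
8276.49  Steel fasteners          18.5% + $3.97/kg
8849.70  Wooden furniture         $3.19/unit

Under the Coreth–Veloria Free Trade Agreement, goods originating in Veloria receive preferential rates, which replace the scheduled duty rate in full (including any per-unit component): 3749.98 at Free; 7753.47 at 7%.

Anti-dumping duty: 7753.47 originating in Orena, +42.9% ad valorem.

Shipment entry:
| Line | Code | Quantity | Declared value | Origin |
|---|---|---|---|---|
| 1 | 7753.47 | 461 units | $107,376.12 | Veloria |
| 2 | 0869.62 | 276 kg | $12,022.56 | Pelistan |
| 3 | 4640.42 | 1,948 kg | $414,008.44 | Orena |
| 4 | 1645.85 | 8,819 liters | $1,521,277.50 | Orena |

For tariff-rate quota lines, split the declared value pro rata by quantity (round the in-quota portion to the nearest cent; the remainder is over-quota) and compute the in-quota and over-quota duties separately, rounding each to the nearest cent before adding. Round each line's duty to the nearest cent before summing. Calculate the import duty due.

$434,459.78

Line 1 (7753.47, Veloria, 461 units, $107,376.12):
Base rate for 7753.47 is 16.5%.
Origin Veloria qualifies under the Coreth–Veloria agreement and 7753.47 is covered: preferential rate 7% applies instead.
The additional-duty order on 7753.47 targets Orena, not Veloria; it does not apply.
Duty = $107,376.12 × 7% = $7,516.33.
Line 2 (0869.62, Pelistan, 276 kg, $12,022.56):
Base rate for 0869.62 is 24%.
Duty = $12,022.56 × 24% = $2,885.41.
Line 3 (4640.42, Orena, 1,948 kg, $414,008.44):
Base rate for 4640.42 is 25.5%.
Duty = $414,008.44 × 25.5% = $105,572.15.
Line 4 (1645.85, Orena, 8,819 liters, $1,521,277.50):
Code 1645.85 is under a tariff-rate quota (threshold 3,195 liters). In-quota: 3,195 liters at 8.5%; over-quota: 5,624 liters at 28%.
Pro-rata value split: in-quota = $1,521,277.50 × 3,195/8,819 = $551,137.50; over-quota = $1,521,277.50 − $551,137.50 = $970,140.00.
In-quota duty = $551,137.50 × 8.5% = $46,846.69. Over-quota duty = $970,140.00 × 28% = $271,639.20.
Line duty = $46,846.69 + $271,639.20 = $318,485.89.
Total = $7,516.33 + $2,885.41 + $105,572.15 + $318,485.89 = $434,459.78.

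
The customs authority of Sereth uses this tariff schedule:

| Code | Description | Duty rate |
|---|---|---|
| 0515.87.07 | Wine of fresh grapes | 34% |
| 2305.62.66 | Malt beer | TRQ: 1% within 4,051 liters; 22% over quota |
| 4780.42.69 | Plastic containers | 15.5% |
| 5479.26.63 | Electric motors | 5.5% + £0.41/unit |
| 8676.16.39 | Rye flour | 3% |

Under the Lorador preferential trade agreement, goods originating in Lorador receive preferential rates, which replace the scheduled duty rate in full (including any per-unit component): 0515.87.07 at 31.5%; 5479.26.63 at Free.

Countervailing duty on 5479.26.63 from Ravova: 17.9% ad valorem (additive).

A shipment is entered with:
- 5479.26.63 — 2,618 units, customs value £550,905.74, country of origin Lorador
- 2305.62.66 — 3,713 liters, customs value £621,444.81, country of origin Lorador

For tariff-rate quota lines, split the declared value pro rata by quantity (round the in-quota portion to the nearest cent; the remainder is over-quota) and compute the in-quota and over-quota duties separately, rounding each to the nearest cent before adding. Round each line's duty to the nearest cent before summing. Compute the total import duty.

Line 1 (5479.26.63, Lorador, 2,618 units, £550,905.74):
Base rate for 5479.26.63 is 5.5% + £0.41/unit.
Origin Lorador qualifies under the Sereth–Lorador agreement and 5479.26.63 is covered: preferential rate Free applies instead.
The additional-duty order on 5479.26.63 targets Ravova, not Lorador; it does not apply.
Duty = £550,905.74 × 0% = £0.00.
Line 2 (2305.62.66, Lorador, 3,713 liters, £621,444.81):
Code 2305.62.66 is under a tariff-rate quota (threshold 4,051 liters). Quantity 3,713 liters is within the quota, so the in-quota rate 1% applies to the full value.
Duty = £621,444.81 × 1% = £6,214.45.
Total = £0.00 + £6,214.45 = £6,214.45.

£6,214.45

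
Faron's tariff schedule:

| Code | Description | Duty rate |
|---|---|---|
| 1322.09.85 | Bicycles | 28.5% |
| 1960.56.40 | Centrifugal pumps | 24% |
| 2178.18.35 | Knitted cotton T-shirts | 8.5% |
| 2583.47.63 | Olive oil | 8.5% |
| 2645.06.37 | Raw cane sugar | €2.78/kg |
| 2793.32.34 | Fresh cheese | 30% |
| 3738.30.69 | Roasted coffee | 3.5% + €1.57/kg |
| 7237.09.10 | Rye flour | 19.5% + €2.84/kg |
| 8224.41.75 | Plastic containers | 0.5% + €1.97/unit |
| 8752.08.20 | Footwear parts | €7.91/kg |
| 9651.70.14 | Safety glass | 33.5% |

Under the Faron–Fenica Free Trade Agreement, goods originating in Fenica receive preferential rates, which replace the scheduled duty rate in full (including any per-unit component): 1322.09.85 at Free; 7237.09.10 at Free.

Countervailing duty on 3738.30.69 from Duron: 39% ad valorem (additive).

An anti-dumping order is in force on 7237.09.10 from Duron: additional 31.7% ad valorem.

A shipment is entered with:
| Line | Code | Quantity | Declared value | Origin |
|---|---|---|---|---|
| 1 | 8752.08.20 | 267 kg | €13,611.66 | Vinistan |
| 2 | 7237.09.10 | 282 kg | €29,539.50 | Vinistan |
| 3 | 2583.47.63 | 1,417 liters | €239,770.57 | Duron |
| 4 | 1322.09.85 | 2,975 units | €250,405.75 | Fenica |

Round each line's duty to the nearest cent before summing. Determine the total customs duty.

€29,053.55

Line 1 (8752.08.20, Vinistan, 267 kg, €13,611.66):
Base rate for 8752.08.20 is €7.91/kg.
Duty = 267 × €7.91 = €2,111.97.
Line 2 (7237.09.10, Vinistan, 282 kg, €29,539.50):
Base rate for 7237.09.10 is 19.5% + €2.84/kg.
7237.09.10 has an FTA preferential rate, but origin Vinistan is not Fenica; base rate stands.
The additional-duty order on 7237.09.10 targets Duron, not Vinistan; it does not apply.
Duty = €29,539.50 × 19.5% + 282 × €2.84 = €6,561.08.
Line 3 (2583.47.63, Duron, 1,417 liters, €239,770.57):
Base rate for 2583.47.63 is 8.5%.
Duty = €239,770.57 × 8.5% = €20,380.50.
Line 4 (1322.09.85, Fenica, 2,975 units, €250,405.75):
Base rate for 1322.09.85 is 28.5%.
Origin Fenica qualifies under the Faron–Fenica agreement and 1322.09.85 is covered: preferential rate Free applies instead.
Duty = €250,405.75 × 0% = €0.00.
Total = €2,111.97 + €6,561.08 + €20,380.50 + €0.00 = €29,053.55.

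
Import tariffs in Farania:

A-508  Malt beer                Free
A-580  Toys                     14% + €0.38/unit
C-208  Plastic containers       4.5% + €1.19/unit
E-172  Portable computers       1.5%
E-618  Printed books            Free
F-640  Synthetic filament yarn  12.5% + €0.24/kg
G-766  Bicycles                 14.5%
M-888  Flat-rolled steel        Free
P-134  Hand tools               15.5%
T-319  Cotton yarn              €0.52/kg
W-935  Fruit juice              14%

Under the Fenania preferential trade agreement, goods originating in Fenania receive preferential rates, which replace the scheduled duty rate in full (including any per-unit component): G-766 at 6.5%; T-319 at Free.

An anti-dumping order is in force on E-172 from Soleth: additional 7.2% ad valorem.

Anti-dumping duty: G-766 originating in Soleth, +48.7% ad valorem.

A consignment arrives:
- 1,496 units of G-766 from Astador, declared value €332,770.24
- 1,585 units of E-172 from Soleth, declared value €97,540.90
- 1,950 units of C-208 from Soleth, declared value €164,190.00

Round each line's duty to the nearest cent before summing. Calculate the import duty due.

Line 1 (G-766, Astador, 1,496 units, €332,770.24):
Base rate for G-766 is 14.5%.
G-766 has an FTA preferential rate, but origin Astador is not Fenania; base rate stands.
The additional-duty order on G-766 targets Soleth, not Astador; it does not apply.
Duty = €332,770.24 × 14.5% = €48,251.68.
Line 2 (E-172, Soleth, 1,585 units, €97,540.90):
Base rate for E-172 is 1.5%.
Additional duty on E-172 from Soleth: +7.2%. Applied ad valorem rate: 1.5% + 7.2% = 8.7%.
Duty = €97,540.90 × 8.7% = €8,486.06.
Line 3 (C-208, Soleth, 1,950 units, €164,190.00):
Base rate for C-208 is 4.5% + €1.19/unit.
Duty = €164,190.00 × 4.5% + 1,950 × €1.19 = €9,709.05.
Total = €48,251.68 + €8,486.06 + €9,709.05 = €66,446.79.

€66,446.79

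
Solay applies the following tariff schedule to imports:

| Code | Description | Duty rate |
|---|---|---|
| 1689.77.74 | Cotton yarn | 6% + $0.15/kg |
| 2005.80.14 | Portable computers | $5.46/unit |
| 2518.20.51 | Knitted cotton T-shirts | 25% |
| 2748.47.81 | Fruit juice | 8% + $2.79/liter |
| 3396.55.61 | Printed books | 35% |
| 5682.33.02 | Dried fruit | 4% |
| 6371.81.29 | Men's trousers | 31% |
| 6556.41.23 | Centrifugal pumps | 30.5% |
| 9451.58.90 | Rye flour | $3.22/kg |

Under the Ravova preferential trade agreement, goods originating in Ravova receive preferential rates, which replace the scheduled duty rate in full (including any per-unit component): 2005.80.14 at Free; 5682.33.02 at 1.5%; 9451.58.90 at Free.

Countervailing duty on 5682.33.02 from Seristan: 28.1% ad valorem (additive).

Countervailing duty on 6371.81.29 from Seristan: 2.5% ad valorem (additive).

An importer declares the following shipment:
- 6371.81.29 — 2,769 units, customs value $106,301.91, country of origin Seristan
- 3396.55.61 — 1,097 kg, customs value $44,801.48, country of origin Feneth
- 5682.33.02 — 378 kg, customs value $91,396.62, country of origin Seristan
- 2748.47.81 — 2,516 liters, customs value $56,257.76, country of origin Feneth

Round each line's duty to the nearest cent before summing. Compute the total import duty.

$92,150.24

Line 1 (6371.81.29, Seristan, 2,769 units, $106,301.91):
Base rate for 6371.81.29 is 31%.
Additional duty on 6371.81.29 from Seristan: +2.5%. Applied ad valorem rate: 31% + 2.5% = 33.5%.
Duty = $106,301.91 × 33.5% = $35,611.14.
Line 2 (3396.55.61, Feneth, 1,097 kg, $44,801.48):
Base rate for 3396.55.61 is 35%.
Duty = $44,801.48 × 35% = $15,680.52.
Line 3 (5682.33.02, Seristan, 378 kg, $91,396.62):
Base rate for 5682.33.02 is 4%.
5682.33.02 has an FTA preferential rate, but origin Seristan is not Ravova; base rate stands.
Additional duty on 5682.33.02 from Seristan: +28.1%. Applied ad valorem rate: 4% + 28.1% = 32.1%.
Duty = $91,396.62 × 32.1% = $29,338.32.
Line 4 (2748.47.81, Feneth, 2,516 liters, $56,257.76):
Base rate for 2748.47.81 is 8% + $2.79/liter.
Duty = $56,257.76 × 8% + 2,516 × $2.79 = $11,520.26.
Total = $35,611.14 + $15,680.52 + $29,338.32 + $11,520.26 = $92,150.24.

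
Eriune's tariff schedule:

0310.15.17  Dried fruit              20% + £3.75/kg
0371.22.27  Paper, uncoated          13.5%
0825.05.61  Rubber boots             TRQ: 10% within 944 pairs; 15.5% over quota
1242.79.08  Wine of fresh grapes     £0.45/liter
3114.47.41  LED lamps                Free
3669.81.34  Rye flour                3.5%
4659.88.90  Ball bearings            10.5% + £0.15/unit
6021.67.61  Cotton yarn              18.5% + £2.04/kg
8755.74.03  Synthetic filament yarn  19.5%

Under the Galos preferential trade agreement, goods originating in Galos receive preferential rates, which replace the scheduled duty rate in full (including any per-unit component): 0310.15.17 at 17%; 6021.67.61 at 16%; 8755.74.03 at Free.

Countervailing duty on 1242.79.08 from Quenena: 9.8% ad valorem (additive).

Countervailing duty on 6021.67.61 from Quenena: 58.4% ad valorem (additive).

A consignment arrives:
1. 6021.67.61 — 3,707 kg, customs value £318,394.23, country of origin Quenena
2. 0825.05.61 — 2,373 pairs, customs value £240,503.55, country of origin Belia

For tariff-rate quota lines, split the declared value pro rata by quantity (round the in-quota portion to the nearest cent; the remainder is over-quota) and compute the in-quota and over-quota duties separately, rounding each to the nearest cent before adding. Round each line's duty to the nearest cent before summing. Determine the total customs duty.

Line 1 (6021.67.61, Quenena, 3,707 kg, £318,394.23):
Base rate for 6021.67.61 is 18.5% + £2.04/kg.
6021.67.61 has an FTA preferential rate, but origin Quenena is not Galos; base rate stands.
Additional duty on 6021.67.61 from Quenena: +58.4%. Applied ad valorem rate: 18.5% + 58.4% = 76.9%.
Duty = £318,394.23 × 76.9% + 3,707 × £2.04 = £252,407.44.
Line 2 (0825.05.61, Belia, 2,373 pairs, £240,503.55):
Code 0825.05.61 is under a tariff-rate quota (threshold 944 pairs). In-quota: 944 pairs at 10%; over-quota: 1,429 pairs at 15.5%.
Pro-rata value split: in-quota = £240,503.55 × 944/2,373 = £95,674.40; over-quota = £240,503.55 − £95,674.40 = £144,829.15.
In-quota duty = £95,674.40 × 10% = £9,567.44. Over-quota duty = £144,829.15 × 15.5% = £22,448.52.
Line duty = £9,567.44 + £22,448.52 = £32,015.96.
Total = £252,407.44 + £32,015.96 = £284,423.40.

£284,423.40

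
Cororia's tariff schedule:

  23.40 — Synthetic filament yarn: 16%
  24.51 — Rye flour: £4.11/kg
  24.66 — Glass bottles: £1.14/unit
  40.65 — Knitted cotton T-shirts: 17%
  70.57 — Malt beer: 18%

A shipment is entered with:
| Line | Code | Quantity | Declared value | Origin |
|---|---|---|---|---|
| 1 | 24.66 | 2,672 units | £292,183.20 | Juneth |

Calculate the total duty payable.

Line 1 (24.66, Juneth, 2,672 units, £292,183.20):
Base rate for 24.66 is £1.14/unit.
Duty = 2,672 × £1.14 = £3,046.08.

£3,046.08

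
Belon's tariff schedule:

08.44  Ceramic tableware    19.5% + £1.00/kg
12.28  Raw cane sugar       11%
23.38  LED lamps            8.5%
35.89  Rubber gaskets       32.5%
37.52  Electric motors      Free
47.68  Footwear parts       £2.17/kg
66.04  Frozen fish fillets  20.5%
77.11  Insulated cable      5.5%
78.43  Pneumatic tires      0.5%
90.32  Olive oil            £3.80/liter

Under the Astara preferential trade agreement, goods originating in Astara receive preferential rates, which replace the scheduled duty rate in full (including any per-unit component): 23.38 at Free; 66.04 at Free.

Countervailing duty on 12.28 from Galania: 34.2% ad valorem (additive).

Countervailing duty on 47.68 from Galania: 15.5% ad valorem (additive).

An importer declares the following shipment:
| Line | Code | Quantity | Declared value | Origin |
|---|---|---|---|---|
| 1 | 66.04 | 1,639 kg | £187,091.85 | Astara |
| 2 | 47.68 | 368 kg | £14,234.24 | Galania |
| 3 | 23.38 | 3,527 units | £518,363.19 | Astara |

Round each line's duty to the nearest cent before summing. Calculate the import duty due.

£3,004.87

Line 1 (66.04, Astara, 1,639 kg, £187,091.85):
Base rate for 66.04 is 20.5%.
Origin Astara qualifies under the Belon–Astara agreement and 66.04 is covered: preferential rate Free applies instead.
Duty = £187,091.85 × 0% = £0.00.
Line 2 (47.68, Galania, 368 kg, £14,234.24):
Base rate for 47.68 is £2.17/kg.
Additional duty on 47.68 from Galania: +15.5% ad valorem. Applied ad valorem rate = 15.5%.
Duty = £14,234.24 × 15.5% + 368 × £2.17 = £3,004.87.
Line 3 (23.38, Astara, 3,527 units, £518,363.19):
Base rate for 23.38 is 8.5%.
Origin Astara qualifies under the Belon–Astara agreement and 23.38 is covered: preferential rate Free applies instead.
Duty = £518,363.19 × 0% = £0.00.
Total = £0.00 + £3,004.87 + £0.00 = £3,004.87.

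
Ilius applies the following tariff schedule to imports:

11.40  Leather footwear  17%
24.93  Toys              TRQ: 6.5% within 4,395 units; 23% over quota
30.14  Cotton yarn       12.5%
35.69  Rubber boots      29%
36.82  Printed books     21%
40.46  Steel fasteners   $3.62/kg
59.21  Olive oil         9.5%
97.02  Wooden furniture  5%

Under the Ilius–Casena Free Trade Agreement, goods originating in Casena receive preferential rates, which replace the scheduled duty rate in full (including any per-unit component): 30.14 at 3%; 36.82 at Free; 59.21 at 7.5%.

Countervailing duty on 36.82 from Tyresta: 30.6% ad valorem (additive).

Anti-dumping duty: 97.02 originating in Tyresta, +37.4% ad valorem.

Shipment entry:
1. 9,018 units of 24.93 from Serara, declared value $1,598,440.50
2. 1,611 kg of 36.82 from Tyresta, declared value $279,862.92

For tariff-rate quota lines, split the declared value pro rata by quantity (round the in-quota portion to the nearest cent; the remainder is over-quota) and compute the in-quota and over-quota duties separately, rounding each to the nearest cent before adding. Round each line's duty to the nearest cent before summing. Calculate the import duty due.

$383,513.31

Line 1 (24.93, Serara, 9,018 units, $1,598,440.50):
Code 24.93 is under a tariff-rate quota (threshold 4,395 units). In-quota: 4,395 units at 6.5%; over-quota: 4,623 units at 23%.
Pro-rata value split: in-quota = $1,598,440.50 × 4,395/9,018 = $779,013.75; over-quota = $1,598,440.50 − $779,013.75 = $819,426.75.
In-quota duty = $779,013.75 × 6.5% = $50,635.89. Over-quota duty = $819,426.75 × 23% = $188,468.15.
Line duty = $50,635.89 + $188,468.15 = $239,104.04.
Line 2 (36.82, Tyresta, 1,611 kg, $279,862.92):
Base rate for 36.82 is 21%.
36.82 has an FTA preferential rate, but origin Tyresta is not Casena; base rate stands.
Additional duty on 36.82 from Tyresta: +30.6%. Applied ad valorem rate: 21% + 30.6% = 51.6%.
Duty = $279,862.92 × 51.6% = $144,409.27.
Total = $239,104.04 + $144,409.27 = $383,513.31.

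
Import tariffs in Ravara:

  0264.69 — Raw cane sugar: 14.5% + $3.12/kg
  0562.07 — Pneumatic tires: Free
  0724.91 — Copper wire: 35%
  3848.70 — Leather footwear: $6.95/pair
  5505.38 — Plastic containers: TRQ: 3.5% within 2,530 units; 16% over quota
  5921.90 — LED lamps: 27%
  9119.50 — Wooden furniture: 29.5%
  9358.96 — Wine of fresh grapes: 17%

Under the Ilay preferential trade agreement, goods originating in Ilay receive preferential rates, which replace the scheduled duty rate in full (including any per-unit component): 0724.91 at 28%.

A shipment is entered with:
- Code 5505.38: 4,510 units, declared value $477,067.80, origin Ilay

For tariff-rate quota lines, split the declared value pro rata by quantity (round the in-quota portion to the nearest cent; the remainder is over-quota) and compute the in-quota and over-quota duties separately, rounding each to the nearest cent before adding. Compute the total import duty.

Line 1 (5505.38, Ilay, 4,510 units, $477,067.80):
Code 5505.38 is under a tariff-rate quota (threshold 2,530 units). In-quota: 2,530 units at 3.5%; over-quota: 1,980 units at 16%.
Pro-rata value split: in-quota = $477,067.80 × 2,530/4,510 = $267,623.40; over-quota = $477,067.80 − $267,623.40 = $209,444.40.
In-quota duty = $267,623.40 × 3.5% = $9,366.82. Over-quota duty = $209,444.40 × 16% = $33,511.10.
Line duty = $9,366.82 + $33,511.10 = $42,877.92.

$42,877.92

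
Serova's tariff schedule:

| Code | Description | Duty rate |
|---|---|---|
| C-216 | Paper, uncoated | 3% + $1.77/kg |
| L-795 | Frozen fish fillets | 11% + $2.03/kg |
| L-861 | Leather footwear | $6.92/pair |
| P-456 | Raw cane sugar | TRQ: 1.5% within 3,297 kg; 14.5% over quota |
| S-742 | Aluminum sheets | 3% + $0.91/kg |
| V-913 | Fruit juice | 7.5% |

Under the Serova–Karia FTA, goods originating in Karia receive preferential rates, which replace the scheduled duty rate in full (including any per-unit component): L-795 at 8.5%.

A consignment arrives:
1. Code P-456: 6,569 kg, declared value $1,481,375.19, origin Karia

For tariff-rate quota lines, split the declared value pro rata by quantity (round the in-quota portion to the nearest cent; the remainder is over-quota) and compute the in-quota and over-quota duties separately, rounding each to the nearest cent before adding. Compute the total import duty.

Line 1 (P-456, Karia, 6,569 kg, $1,481,375.19):
Code P-456 is under a tariff-rate quota (threshold 3,297 kg). In-quota: 3,297 kg at 1.5%; over-quota: 3,272 kg at 14.5%.
Pro-rata value split: in-quota = $1,481,375.19 × 3,297/6,569 = $743,506.47; over-quota = $1,481,375.19 − $743,506.47 = $737,868.72.
In-quota duty = $743,506.47 × 1.5% = $11,152.60. Over-quota duty = $737,868.72 × 14.5% = $106,990.96.
Line duty = $11,152.60 + $106,990.96 = $118,143.56.

$118,143.56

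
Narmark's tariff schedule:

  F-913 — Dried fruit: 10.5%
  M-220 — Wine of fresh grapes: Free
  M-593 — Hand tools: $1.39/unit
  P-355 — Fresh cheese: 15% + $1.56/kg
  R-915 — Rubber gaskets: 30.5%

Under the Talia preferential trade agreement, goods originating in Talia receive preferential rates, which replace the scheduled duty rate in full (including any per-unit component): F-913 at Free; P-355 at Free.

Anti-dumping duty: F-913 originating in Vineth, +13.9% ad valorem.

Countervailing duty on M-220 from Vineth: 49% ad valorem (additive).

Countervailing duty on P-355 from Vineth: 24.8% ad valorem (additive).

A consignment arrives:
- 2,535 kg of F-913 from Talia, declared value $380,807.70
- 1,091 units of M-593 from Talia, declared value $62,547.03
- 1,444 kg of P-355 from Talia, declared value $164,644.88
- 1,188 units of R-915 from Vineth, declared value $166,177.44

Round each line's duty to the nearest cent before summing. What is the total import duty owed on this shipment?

$52,200.61

Line 1 (F-913, Talia, 2,535 kg, $380,807.70):
Base rate for F-913 is 10.5%.
Origin Talia qualifies under the Narmark–Talia agreement and F-913 is covered: preferential rate Free applies instead.
The additional-duty order on F-913 targets Vineth, not Talia; it does not apply.
Duty = $380,807.70 × 0% = $0.00.
Line 2 (M-593, Talia, 1,091 units, $62,547.03):
Base rate for M-593 is $1.39/unit.
Origin Talia is the FTA partner but M-593 is not on the preference list; base rate stands.
Duty = 1,091 × $1.39 = $1,516.49.
Line 3 (P-355, Talia, 1,444 kg, $164,644.88):
Base rate for P-355 is 15% + $1.56/kg.
Origin Talia qualifies under the Narmark–Talia agreement and P-355 is covered: preferential rate Free applies instead.
The additional-duty order on P-355 targets Vineth, not Talia; it does not apply.
Duty = $164,644.88 × 0% = $0.00.
Line 4 (R-915, Vineth, 1,188 units, $166,177.44):
Base rate for R-915 is 30.5%.
Duty = $166,177.44 × 30.5% = $50,684.12.
Total = $0.00 + $1,516.49 + $0.00 + $50,684.12 = $52,200.61.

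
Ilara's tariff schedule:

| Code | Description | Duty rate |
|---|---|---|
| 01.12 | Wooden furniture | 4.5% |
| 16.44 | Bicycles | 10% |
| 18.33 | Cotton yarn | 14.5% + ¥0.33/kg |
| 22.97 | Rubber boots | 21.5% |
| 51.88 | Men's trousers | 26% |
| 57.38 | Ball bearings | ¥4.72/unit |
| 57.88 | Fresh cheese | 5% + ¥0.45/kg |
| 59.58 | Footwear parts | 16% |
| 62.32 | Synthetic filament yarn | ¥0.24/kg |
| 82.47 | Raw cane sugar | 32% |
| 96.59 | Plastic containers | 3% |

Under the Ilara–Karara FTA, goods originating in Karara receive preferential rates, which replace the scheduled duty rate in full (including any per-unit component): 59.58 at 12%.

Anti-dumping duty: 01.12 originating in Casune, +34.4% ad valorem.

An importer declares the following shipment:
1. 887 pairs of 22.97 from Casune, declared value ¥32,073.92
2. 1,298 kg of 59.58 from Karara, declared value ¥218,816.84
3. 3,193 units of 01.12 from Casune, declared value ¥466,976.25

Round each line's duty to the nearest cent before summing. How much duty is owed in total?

Line 1 (22.97, Casune, 887 pairs, ¥32,073.92):
Base rate for 22.97 is 21.5%.
Duty = ¥32,073.92 × 21.5% = ¥6,895.89.
Line 2 (59.58, Karara, 1,298 kg, ¥218,816.84):
Base rate for 59.58 is 16%.
Origin Karara qualifies under the Ilara–Karara agreement and 59.58 is covered: preferential rate 12% applies instead.
Duty = ¥218,816.84 × 12% = ¥26,258.02.
Line 3 (01.12, Casune, 3,193 units, ¥466,976.25):
Base rate for 01.12 is 4.5%.
Additional duty on 01.12 from Casune: +34.4%. Applied ad valorem rate: 4.5% + 34.4% = 38.9%.
Duty = ¥466,976.25 × 38.9% = ¥181,653.76.
Total = ¥6,895.89 + ¥26,258.02 + ¥181,653.76 = ¥214,807.67.

¥214,807.67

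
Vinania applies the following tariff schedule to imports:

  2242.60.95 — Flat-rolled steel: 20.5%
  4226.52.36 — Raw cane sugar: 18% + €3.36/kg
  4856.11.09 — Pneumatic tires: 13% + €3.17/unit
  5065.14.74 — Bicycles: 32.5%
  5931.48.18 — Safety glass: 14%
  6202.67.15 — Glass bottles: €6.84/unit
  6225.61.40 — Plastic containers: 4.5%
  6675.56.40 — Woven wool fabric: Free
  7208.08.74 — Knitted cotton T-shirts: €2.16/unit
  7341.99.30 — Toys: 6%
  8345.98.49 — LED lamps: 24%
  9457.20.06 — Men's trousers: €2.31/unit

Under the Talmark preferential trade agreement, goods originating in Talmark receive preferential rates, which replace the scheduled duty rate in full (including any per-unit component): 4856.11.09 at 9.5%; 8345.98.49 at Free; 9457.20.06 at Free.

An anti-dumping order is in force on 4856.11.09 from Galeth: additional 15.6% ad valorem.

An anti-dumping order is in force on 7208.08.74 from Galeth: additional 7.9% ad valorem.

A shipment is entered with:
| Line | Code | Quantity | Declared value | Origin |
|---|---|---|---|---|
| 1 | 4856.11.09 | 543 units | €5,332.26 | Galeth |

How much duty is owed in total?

Line 1 (4856.11.09, Galeth, 543 units, €5,332.26):
Base rate for 4856.11.09 is 13% + €3.17/unit.
4856.11.09 has an FTA preferential rate, but origin Galeth is not Talmark; base rate stands.
Additional duty on 4856.11.09 from Galeth: +15.6%. Applied ad valorem rate: 13% + 15.6% = 28.6%.
Duty = €5,332.26 × 28.6% + 543 × €3.17 = €3,246.34.

€3,246.34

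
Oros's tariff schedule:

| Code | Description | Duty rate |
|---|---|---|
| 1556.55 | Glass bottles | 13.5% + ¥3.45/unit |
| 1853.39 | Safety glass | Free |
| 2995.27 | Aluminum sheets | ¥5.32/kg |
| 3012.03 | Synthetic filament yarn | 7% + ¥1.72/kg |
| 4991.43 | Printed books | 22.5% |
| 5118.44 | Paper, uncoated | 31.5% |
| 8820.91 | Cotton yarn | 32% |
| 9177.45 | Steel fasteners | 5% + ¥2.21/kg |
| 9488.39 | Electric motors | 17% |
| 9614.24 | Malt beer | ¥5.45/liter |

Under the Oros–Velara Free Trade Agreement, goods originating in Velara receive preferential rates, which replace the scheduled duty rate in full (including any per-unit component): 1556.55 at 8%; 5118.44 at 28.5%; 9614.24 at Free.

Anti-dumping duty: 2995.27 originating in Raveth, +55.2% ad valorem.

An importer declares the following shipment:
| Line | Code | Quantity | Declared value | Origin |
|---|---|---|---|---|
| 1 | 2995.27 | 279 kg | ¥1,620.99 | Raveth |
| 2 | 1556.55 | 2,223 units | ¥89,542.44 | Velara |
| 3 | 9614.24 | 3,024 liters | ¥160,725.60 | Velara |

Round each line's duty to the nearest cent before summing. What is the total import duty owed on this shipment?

¥9,542.47

Line 1 (2995.27, Raveth, 279 kg, ¥1,620.99):
Base rate for 2995.27 is ¥5.32/kg.
Additional duty on 2995.27 from Raveth: +55.2% ad valorem. Applied ad valorem rate = 55.2%.
Duty = ¥1,620.99 × 55.2% + 279 × ¥5.32 = ¥2,379.07.
Line 2 (1556.55, Velara, 2,223 units, ¥89,542.44):
Base rate for 1556.55 is 13.5% + ¥3.45/unit.
Origin Velara qualifies under the Oros–Velara agreement and 1556.55 is covered: preferential rate 8% applies instead.
Duty = ¥89,542.44 × 8% = ¥7,163.40.
Line 3 (9614.24, Velara, 3,024 liters, ¥160,725.60):
Base rate for 9614.24 is ¥5.45/liter.
Origin Velara qualifies under the Oros–Velara agreement and 9614.24 is covered: preferential rate Free applies instead.
Duty = ¥160,725.60 × 0% = ¥0.00.
Total = ¥2,379.07 + ¥7,163.40 + ¥0.00 = ¥9,542.47.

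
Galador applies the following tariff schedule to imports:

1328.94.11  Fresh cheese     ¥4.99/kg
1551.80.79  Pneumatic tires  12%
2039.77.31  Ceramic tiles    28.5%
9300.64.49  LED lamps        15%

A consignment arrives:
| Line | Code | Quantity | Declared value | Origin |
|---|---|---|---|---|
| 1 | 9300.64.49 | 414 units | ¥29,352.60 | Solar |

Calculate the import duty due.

¥4,402.89

Line 1 (9300.64.49, Solar, 414 units, ¥29,352.60):
Base rate for 9300.64.49 is 15%.
Duty = ¥29,352.60 × 15% = ¥4,402.89.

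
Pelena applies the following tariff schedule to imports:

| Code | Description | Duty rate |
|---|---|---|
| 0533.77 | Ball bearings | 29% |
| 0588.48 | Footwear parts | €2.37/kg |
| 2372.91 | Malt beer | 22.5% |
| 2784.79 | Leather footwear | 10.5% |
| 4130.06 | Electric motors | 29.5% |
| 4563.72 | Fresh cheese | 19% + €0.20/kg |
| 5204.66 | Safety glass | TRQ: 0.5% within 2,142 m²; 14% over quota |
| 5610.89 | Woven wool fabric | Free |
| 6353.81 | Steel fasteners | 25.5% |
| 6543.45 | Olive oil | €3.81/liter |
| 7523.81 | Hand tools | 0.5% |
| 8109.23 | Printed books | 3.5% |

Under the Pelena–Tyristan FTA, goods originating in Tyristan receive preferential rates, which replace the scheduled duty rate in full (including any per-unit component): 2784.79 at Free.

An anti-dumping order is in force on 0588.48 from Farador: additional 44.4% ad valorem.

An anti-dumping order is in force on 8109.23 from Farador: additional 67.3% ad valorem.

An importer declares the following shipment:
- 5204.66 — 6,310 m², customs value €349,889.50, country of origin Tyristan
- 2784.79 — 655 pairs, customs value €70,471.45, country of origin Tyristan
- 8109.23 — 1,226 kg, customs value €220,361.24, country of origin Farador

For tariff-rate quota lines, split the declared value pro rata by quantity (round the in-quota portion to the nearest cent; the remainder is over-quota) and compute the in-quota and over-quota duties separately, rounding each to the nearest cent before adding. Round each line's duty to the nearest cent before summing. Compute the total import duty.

Line 1 (5204.66, Tyristan, 6,310 m², €349,889.50):
Code 5204.66 is under a tariff-rate quota (threshold 2,142 m²). In-quota: 2,142 m² at 0.5%; over-quota: 4,168 m² at 14%.
Pro-rata value split: in-quota = €349,889.50 × 2,142/6,310 = €118,773.90; over-quota = €349,889.50 − €118,773.90 = €231,115.60.
In-quota duty = €118,773.90 × 0.5% = €593.87. Over-quota duty = €231,115.60 × 14% = €32,356.18.
Line duty = €593.87 + €32,356.18 = €32,950.05.
Line 2 (2784.79, Tyristan, 655 pairs, €70,471.45):
Base rate for 2784.79 is 10.5%.
Origin Tyristan qualifies under the Pelena–Tyristan agreement and 2784.79 is covered: preferential rate Free applies instead.
Duty = €70,471.45 × 0% = €0.00.
Line 3 (8109.23, Farador, 1,226 kg, €220,361.24):
Base rate for 8109.23 is 3.5%.
Additional duty on 8109.23 from Farador: +67.3%. Applied ad valorem rate: 3.5% + 67.3% = 70.8%.
Duty = €220,361.24 × 70.8% = €156,015.76.
Total = €32,950.05 + €0.00 + €156,015.76 = €188,965.81.

€188,965.81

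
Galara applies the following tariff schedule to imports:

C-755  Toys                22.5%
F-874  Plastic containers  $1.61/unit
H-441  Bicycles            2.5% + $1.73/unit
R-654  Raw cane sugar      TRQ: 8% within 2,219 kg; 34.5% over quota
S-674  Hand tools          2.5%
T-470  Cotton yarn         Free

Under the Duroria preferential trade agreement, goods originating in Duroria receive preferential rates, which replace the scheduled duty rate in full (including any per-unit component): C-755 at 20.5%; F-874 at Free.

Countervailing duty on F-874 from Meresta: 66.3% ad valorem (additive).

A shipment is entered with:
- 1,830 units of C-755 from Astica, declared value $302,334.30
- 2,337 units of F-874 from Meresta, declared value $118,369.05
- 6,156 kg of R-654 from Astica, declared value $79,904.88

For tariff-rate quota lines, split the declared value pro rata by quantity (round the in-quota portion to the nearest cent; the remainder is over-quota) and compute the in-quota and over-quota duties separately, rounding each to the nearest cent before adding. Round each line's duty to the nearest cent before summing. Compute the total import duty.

Line 1 (C-755, Astica, 1,830 units, $302,334.30):
Base rate for C-755 is 22.5%.
C-755 has an FTA preferential rate, but origin Astica is not Duroria; base rate stands.
Duty = $302,334.30 × 22.5% = $68,025.22.
Line 2 (F-874, Meresta, 2,337 units, $118,369.05):
Base rate for F-874 is $1.61/unit.
F-874 has an FTA preferential rate, but origin Meresta is not Duroria; base rate stands.
Additional duty on F-874 from Meresta: +66.3% ad valorem. Applied ad valorem rate = 66.3%.
Duty = $118,369.05 × 66.3% + 2,337 × $1.61 = $82,241.25.
Line 3 (R-654, Astica, 6,156 kg, $79,904.88):
Code R-654 is under a tariff-rate quota (threshold 2,219 kg). In-quota: 2,219 kg at 8%; over-quota: 3,937 kg at 34.5%.
Pro-rata value split: in-quota = $79,904.88 × 2,219/6,156 = $28,802.62; over-quota = $79,904.88 − $28,802.62 = $51,102.26.
In-quota duty = $28,802.62 × 8% = $2,304.21. Over-quota duty = $51,102.26 × 34.5% = $17,630.28.
Line duty = $2,304.21 + $17,630.28 = $19,934.49.
Total = $68,025.22 + $82,241.25 + $19,934.49 = $170,200.96.

$170,200.96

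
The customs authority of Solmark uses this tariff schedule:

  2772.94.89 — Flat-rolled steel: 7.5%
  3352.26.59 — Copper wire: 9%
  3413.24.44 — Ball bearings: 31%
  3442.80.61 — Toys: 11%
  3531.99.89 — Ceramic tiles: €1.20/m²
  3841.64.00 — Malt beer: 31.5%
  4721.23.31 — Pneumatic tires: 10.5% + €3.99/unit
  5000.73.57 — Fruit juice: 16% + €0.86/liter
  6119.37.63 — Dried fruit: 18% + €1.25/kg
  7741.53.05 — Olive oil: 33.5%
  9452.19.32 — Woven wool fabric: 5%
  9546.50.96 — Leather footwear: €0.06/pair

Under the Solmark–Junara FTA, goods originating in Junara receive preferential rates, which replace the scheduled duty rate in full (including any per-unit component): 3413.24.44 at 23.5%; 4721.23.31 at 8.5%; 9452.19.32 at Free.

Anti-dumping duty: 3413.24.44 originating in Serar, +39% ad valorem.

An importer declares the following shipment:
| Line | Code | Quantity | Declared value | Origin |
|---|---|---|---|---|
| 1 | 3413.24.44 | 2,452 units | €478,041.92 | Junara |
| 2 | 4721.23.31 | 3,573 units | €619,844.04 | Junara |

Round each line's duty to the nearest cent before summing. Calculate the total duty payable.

Line 1 (3413.24.44, Junara, 2,452 units, €478,041.92):
Base rate for 3413.24.44 is 31%.
Origin Junara qualifies under the Solmark–Junara agreement and 3413.24.44 is covered: preferential rate 23.5% applies instead.
The additional-duty order on 3413.24.44 targets Serar, not Junara; it does not apply.
Duty = €478,041.92 × 23.5% = €112,339.85.
Line 2 (4721.23.31, Junara, 3,573 units, €619,844.04):
Base rate for 4721.23.31 is 10.5% + €3.99/unit.
Origin Junara qualifies under the Solmark–Junara agreement and 4721.23.31 is covered: preferential rate 8.5% applies instead.
Duty = €619,844.04 × 8.5% = €52,686.74.
Total = €112,339.85 + €52,686.74 = €165,026.59.

€165,026.59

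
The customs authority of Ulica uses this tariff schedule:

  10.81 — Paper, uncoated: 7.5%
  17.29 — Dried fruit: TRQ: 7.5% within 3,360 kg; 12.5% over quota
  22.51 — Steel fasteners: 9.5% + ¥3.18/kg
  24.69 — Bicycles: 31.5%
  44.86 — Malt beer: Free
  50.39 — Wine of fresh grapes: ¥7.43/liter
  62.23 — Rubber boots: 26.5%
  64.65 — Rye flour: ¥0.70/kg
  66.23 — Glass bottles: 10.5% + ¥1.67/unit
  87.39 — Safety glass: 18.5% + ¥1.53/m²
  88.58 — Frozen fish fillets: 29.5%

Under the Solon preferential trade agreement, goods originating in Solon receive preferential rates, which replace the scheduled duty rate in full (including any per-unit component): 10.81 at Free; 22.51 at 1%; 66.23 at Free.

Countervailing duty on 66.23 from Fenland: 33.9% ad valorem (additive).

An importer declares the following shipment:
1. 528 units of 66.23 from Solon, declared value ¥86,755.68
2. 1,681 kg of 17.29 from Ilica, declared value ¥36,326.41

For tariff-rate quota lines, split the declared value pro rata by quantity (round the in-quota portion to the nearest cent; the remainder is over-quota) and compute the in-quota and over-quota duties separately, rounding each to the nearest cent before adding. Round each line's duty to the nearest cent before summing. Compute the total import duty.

Line 1 (66.23, Solon, 528 units, ¥86,755.68):
Base rate for 66.23 is 10.5% + ¥1.67/unit.
Origin Solon qualifies under the Ulica–Solon agreement and 66.23 is covered: preferential rate Free applies instead.
The additional-duty order on 66.23 targets Fenland, not Solon; it does not apply.
Duty = ¥86,755.68 × 0% = ¥0.00.
Line 2 (17.29, Ilica, 1,681 kg, ¥36,326.41):
Code 17.29 is under a tariff-rate quota (threshold 3,360 kg). Quantity 1,681 kg is within the quota, so the in-quota rate 7.5% applies to the full value.
Duty = ¥36,326.41 × 7.5% = ¥2,724.48.
Total = ¥0.00 + ¥2,724.48 = ¥2,724.48.

¥2,724.48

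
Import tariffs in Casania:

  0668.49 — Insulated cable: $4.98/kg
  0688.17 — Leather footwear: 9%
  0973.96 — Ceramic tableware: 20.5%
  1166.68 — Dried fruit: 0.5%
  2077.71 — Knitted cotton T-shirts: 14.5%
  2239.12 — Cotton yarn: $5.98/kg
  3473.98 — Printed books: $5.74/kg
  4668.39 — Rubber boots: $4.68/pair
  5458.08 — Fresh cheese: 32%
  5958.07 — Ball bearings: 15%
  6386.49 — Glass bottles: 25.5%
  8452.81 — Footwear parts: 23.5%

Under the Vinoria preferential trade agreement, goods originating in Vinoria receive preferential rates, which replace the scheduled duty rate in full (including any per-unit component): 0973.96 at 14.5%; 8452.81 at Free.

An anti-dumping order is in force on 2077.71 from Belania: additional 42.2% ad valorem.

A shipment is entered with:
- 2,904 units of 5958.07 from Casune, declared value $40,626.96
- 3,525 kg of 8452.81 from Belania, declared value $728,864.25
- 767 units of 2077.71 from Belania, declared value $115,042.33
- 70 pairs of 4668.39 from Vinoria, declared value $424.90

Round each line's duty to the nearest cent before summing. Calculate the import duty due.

Line 1 (5958.07, Casune, 2,904 units, $40,626.96):
Base rate for 5958.07 is 15%.
Duty = $40,626.96 × 15% = $6,094.04.
Line 2 (8452.81, Belania, 3,525 kg, $728,864.25):
Base rate for 8452.81 is 23.5%.
8452.81 has an FTA preferential rate, but origin Belania is not Vinoria; base rate stands.
Duty = $728,864.25 × 23.5% = $171,283.10.
Line 3 (2077.71, Belania, 767 units, $115,042.33):
Base rate for 2077.71 is 14.5%.
Additional duty on 2077.71 from Belania: +42.2%. Applied ad valorem rate: 14.5% + 42.2% = 56.7%.
Duty = $115,042.33 × 56.7% = $65,229.00.
Line 4 (4668.39, Vinoria, 70 pairs, $424.90):
Base rate for 4668.39 is $4.68/pair.
Origin Vinoria is the FTA partner but 4668.39 is not on the preference list; base rate stands.
Duty = 70 × $4.68 = $327.60.
Total = $6,094.04 + $171,283.10 + $65,229.00 + $327.60 = $242,933.74.

$242,933.74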